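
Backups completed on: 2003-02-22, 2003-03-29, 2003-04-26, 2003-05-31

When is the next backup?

2003-06-28

Every date is a Saturday; gaps 35, 28, 35 days.
Each is the last Saturday of its month (at least one falls on the 29th or later, ruling out '4th Saturday').
June 2003 ends with Saturday 2003-06-28.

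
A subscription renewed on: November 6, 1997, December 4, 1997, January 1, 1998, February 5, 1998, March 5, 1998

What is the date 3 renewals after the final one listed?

June 4, 1998

All dates are Thursdays, 28, 28, 35, 28 days apart.
Specifically, the 1st Thursday of each month.
April 1998 — 1st Thursday is April 2, 1998.
May 1998 — 1st Thursday is May 7, 1998.
1st Thursday of June 1998: June 4, 1998.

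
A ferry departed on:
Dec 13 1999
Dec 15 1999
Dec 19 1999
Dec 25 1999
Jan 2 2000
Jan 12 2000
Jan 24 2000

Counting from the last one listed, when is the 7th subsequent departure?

Jun 12 2000

The spacing grows by 2 each time: 2, 4, 6, 8, 10, 12 days.
Next gap: 14 days. Jan 24 2000 + 14 days = Feb 7 2000.
Next gap: 16 days. Feb 7 2000 + 16 days = Feb 23 2000.
Next gap: 18 days. Feb 23 2000 + 18 days = Mar 12 2000.
Next gap: 20 days. Mar 12 2000 + 20 days = Apr 1 2000.
Next gap: 22 days. Apr 1 2000 + 22 days = Apr 23 2000.
Next gap: 24 days. Apr 23 2000 + 24 days = May 17 2000.
Next gap: 26 days. May 17 2000 + 26 days = Jun 12 2000.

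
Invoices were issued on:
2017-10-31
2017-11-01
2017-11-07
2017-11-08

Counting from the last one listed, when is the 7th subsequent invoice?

Every event lands on a Tuesday or Wednesday (gaps cycle 1, 6, 1).
So the schedule is: every Tuesday and Wednesday.
The following Tuesday is 2017-11-14.
The following Wednesday is 2017-11-15.
Next Tuesday: 2017-11-21.
Next Wednesday: 2017-11-22.
The following Tuesday is 2017-11-28.
Next Wednesday: 2017-11-29.
The following Tuesday is 2017-12-05.

2017-12-05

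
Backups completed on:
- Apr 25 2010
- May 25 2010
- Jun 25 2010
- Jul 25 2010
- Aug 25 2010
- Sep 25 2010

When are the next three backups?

Gaps: 30, 31, 30, 31, 31 days — not constant. Every event is on the 25th of the month.
Pattern: the 25th of each month.
Next: October 2010 → Oct 25 2010.
Next: November 2010 → Nov 25 2010.
December 2010: Dec 25 2010.

Oct 25 2010, Nov 25 2010, Dec 25 2010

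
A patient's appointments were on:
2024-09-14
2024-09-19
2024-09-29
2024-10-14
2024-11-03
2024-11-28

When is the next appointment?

Intervals are 5, 10, 15, 20, 25 days — an arithmetic progression with common difference 5.
Next gap: 30 days. 2024-11-28 + 30 days = 2024-12-28.

2024-12-28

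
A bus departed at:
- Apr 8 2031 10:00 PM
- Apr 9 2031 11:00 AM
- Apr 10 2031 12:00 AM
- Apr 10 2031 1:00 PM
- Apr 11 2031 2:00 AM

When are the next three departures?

The interval is a steady 13 hours (13, 13, 13, 13).
Apr 11 2031 2:00 AM + 13 h = Apr 11 2031 3:00 PM.
Apr 11 2031 3:00 PM + 13 h = Apr 12 2031 4:00 AM.
Apr 12 2031 4:00 AM + 13 h = Apr 12 2031 5:00 PM.

Apr 11 2031 3:00 PM, Apr 12 2031 4:00 AM, Apr 12 2031 5:00 PM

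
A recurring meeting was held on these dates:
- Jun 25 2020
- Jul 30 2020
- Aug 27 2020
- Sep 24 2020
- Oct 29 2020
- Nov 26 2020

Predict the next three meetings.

All Thursdays; the gaps (35, 28, 28, 35, 28) vary with month length.
This is the last Thursday of each month.
Last Thursday of December 2020: Dec 31 2020.
January 2021 ends with Thursday Jan 28 2021.
February 2021 ends with Thursday Feb 25 2021.

Dec 31 2020, Jan 28 2021, Feb 25 2021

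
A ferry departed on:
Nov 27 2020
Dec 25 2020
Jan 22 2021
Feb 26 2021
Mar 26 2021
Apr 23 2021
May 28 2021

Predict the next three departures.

Jun 25 2021, Jul 23 2021, Aug 27 2021

Gaps: 28, 28, 35, 28, 28, 35 days — a mix of 28 and 35. Every date is a Friday.
Each is the 4th Friday of its month.
4th Friday of June 2021: Jun 25 2021.
4th Friday of July 2021: Jul 23 2021.
4th Friday of August 2021: Aug 27 2021.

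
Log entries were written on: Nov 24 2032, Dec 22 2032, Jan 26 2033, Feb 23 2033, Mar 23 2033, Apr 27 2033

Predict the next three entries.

Gaps: 28, 35, 28, 28, 35 days — a mix of 28 and 35. Every date is a Wednesday.
Each is the 4th Wednesday of its month.
4th Wednesday of May 2033: May 25 2033.
June 2033 — 4th Wednesday is Jun 22 2033.
July 2033 — 4th Wednesday is Jul 27 2033.

May 25 2033, Jun 22 2033, Jul 27 2033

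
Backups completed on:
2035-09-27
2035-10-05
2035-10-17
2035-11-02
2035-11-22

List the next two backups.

Intervals are 8, 12, 16, 20 days — an arithmetic progression with common difference 4.
Next gap: 24 days. 2035-11-22 + 24 days = 2035-12-16.
Next gap: 28 days. 2035-12-16 + 28 days = 2036-01-13.

2035-12-16, 2036-01-13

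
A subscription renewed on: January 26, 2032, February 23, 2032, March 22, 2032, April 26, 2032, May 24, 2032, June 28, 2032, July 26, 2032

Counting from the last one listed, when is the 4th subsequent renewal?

All dates are Mondays, 28, 28, 35, 28, 35, 28 days apart.
Specifically, the 4th Monday of each month.
August 2032 — 4th Monday is August 23, 2032.
4th Monday of September 2032: September 27, 2032.
October 2032 — 4th Monday is October 25, 2032.
November 2032 — 4th Monday is November 22, 2032.

November 22, 2032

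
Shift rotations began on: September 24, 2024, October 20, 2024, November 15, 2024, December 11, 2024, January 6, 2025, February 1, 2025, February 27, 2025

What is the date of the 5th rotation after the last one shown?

The spacing is 26, 26, 26, 26, 26, 26 days — always 26 days.
February 27, 2025 + 26 days = March 25, 2025.
March 25, 2025 + 26 days = April 20, 2025.
April 20, 2025 + 26 days = May 16, 2025.
May 16, 2025 + 26 days = June 11, 2025.
June 11, 2025 + 26 days = July 7, 2025.

July 7, 2025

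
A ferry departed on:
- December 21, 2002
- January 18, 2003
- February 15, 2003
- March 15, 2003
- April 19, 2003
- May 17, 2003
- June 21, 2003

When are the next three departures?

All dates are Saturdays, 28, 28, 28, 35, 28, 35 days apart.
Specifically, the 3rd Saturday of each month.
July 2003 — 3rd Saturday is July 19, 2003.
3rd Saturday of August 2003: August 16, 2003.
3rd Saturday of September 2003: September 20, 2003.

July 19, 2003; August 16, 2003; September 20, 2003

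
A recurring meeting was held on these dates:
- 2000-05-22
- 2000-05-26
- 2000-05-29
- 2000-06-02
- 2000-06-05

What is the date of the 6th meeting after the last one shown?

2000-06-26

Every event lands on a Monday or Friday (gaps cycle 4, 3, 4, 3).
So the schedule is: every Monday and Friday.
Next Friday: 2000-06-09.
The following Monday is 2000-06-12.
The following Friday is 2000-06-16.
Next Monday: 2000-06-19.
The following Friday is 2000-06-23.
Next Monday: 2000-06-26.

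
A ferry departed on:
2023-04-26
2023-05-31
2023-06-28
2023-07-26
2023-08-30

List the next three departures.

These are Wednesdays with 35, 28, 28, 35-day gaps.
Each is the final Wednesday of its month — 2023-05-31 is past the 28th, so '4th Wednesday' doesn't fit.
September 2023 ends with Wednesday 2023-09-27.
October 2023 ends with Wednesday 2023-10-25.
Last Wednesday of November 2023: 2023-11-29.

2023-09-27, 2023-10-25, 2023-11-29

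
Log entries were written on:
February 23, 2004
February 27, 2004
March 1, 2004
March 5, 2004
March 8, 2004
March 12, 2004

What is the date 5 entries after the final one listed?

March 29, 2004

Gaps: 4, 3, 4, 3, 4 days — not constant, but cyclic with period 2.
The events fall on every Monday and Friday.
Next Monday: March 15, 2004.
Next Friday: March 19, 2004.
Next Monday: March 22, 2004.
Next Friday: March 26, 2004.
The following Monday is March 29, 2004.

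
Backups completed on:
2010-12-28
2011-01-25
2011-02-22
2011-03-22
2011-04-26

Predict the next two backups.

2011-05-24, 2011-06-28

Gaps: 28, 28, 28, 35 days — a mix of 28 and 35. Every date is a Tuesday.
Each is the 4th Tuesday of its month.
May 2011 — 4th Tuesday is 2011-05-24.
June 2011 — 4th Tuesday is 2011-06-28.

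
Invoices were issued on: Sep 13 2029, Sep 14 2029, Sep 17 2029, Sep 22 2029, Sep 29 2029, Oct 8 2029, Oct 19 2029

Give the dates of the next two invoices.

Intervals are 1, 3, 5, 7, 9, 11 days — an arithmetic progression with common difference 2.
Next gap: 13 days. Oct 19 2029 + 13 days = Nov 1 2029.
Next gap: 15 days. Nov 1 2029 + 15 days = Nov 16 2029.

Nov 1 2029, Nov 16 2029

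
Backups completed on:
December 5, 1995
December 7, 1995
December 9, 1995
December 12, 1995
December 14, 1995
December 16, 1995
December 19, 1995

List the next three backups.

December 21, 1995; December 23, 1995; December 26, 1995

The gap pattern 2, 2, 3, 2, 2, 3 repeats every 3 events.
These are the Tuesdays, Thursdays and Saturdays of each week.
The following Thursday is December 21, 1995.
Next Saturday: December 23, 1995.
Next Tuesday: December 26, 1995.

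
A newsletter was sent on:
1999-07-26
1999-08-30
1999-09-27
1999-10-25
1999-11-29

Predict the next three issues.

Every date is a Monday; gaps 35, 28, 28, 35 days.
Each is the last Monday of its month (at least one falls on the 29th or later, ruling out '4th Monday').
December 1999 ends with Monday 1999-12-27.
January 2000 ends with Monday 2000-01-31.
February 2000 ends with Monday 2000-02-28.

1999-12-27, 2000-01-31, 2000-02-28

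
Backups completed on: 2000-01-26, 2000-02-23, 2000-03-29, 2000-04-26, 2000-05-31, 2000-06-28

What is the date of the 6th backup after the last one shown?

These are Wednesdays with 28, 35, 28, 35, 28-day gaps.
Each is the final Wednesday of its month — 2000-03-29 is past the 28th, so '4th Wednesday' doesn't fit.
Last Wednesday of July 2000: 2000-07-26.
Last Wednesday of August 2000: 2000-08-30.
September 2000 ends with Wednesday 2000-09-27.
Last Wednesday of October 2000: 2000-10-25.
Last Wednesday of November 2000: 2000-11-29.
December 2000 ends with Wednesday 2000-12-27.

2000-12-27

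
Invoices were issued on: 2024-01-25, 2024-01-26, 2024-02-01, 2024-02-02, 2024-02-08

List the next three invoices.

2024-02-09, 2024-02-15, 2024-02-16

Every event lands on a Thursday or Friday (gaps cycle 1, 6, 1, 6).
So the schedule is: every Thursday and Friday.
The following Friday is 2024-02-09.
Next Thursday: 2024-02-15.
Next Friday: 2024-02-16.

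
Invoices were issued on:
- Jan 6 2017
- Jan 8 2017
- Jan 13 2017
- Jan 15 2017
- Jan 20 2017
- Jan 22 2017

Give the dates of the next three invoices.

Jan 27 2017, Jan 29 2017, Feb 3 2017

Gaps: 2, 5, 2, 5, 2 days — not constant, but cyclic with period 2.
The events fall on every Friday and Sunday.
Next Friday: Jan 27 2017.
The following Sunday is Jan 29 2017.
Next Friday: Feb 3 2017.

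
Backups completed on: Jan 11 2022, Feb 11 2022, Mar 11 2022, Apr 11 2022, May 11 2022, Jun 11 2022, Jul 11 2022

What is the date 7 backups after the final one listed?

Gaps: 31, 28, 31, 30, 31, 30 days — not constant. Every event is on the 11th of the month.
Pattern: the 11th of each month.
Next: August 2022 → Aug 11 2022.
Next: September 2022 → Sep 11 2022.
Next: October 2022 → Oct 11 2022.
Next: November 2022 → Nov 11 2022.
Next: December 2022 → Dec 11 2022.
January 2023: Jan 11 2023.
February 2023: Feb 11 2023.

Feb 11 2023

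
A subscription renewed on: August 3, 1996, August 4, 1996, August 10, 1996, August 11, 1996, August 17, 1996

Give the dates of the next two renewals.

August 18, 1996; August 24, 1996

The gap pattern 1, 6, 1, 6 repeats every 2 events.
These are the Saturdays and Sundays of each week.
The following Sunday is August 18, 1996.
Next Saturday: August 24, 1996.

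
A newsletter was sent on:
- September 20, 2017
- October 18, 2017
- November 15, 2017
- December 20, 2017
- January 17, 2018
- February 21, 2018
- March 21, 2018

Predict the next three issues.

These are Wednesdays at 28- or 35-day spacing (28, 28, 35, 28, 35, 28).
The pattern: 3rd Wednesday of the month.
April 2018 — 3rd Wednesday is April 18, 2018.
3rd Wednesday of May 2018: May 16, 2018.
3rd Wednesday of June 2018: June 20, 2018.

April 18, 2018; May 16, 2018; June 20, 2018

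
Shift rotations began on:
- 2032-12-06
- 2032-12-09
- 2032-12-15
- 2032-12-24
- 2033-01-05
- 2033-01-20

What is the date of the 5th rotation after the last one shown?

2033-05-20

Gaps: 3, 6, 9, 12, 15 days — each gap is 3 larger than the previous one.
Next gap: 18 days. 2033-01-20 + 18 days = 2033-02-07.
Next gap: 21 days. 2033-02-07 + 21 days = 2033-02-28.
Next gap: 24 days. 2033-02-28 + 24 days = 2033-03-24.
Next gap: 27 days. 2033-03-24 + 27 days = 2033-04-20.
Next gap: 30 days. 2033-04-20 + 30 days = 2033-05-20.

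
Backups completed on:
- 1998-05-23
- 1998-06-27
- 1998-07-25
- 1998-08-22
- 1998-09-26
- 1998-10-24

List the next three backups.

1998-11-28, 1998-12-26, 1999-01-23

Gaps: 35, 28, 28, 35, 28 days — a mix of 28 and 35. Every date is a Saturday.
Each is the 4th Saturday of its month.
November 1998 — 4th Saturday is 1998-11-28.
4th Saturday of December 1998: 1998-12-26.
4th Saturday of January 1999: 1999-01-23.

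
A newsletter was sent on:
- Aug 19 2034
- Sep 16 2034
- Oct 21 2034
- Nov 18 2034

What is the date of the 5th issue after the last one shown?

Apr 21 2035

These are Saturdays at 28- or 35-day spacing (28, 35, 28).
The pattern: 3rd Saturday of the month.
December 2034 — 3rd Saturday is Dec 16 2034.
January 2035 — 3rd Saturday is Jan 20 2035.
February 2035 — 3rd Saturday is Feb 17 2035.
March 2035 — 3rd Saturday is Mar 17 2035.
April 2035 — 3rd Saturday is Apr 21 2035.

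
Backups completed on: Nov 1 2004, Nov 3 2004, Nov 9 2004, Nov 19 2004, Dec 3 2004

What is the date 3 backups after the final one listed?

Gaps: 2, 6, 10, 14 days — each gap is 4 larger than the previous one.
Next gap: 18 days. Dec 3 2004 + 18 days = Dec 21 2004.
Next gap: 22 days. Dec 21 2004 + 22 days = Jan 12 2005.
Next gap: 26 days. Jan 12 2005 + 26 days = Feb 7 2005.

Feb 7 2005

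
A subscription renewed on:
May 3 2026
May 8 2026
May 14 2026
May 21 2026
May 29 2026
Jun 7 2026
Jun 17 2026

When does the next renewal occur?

Jun 28 2026

Intervals are 5, 6, 7, 8, 9, 10 days — an arithmetic progression with common difference 1.
Next gap: 11 days. Jun 17 2026 + 11 days = Jun 28 2026.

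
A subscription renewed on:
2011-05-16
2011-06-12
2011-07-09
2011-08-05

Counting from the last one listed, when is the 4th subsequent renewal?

Every event comes 27 days after the last (27, 27, 27).
2011-08-05 + 27 days = 2011-09-01.
2011-09-01 + 27 days = 2011-09-28.
2011-09-28 + 27 days = 2011-10-25.
2011-10-25 + 27 days = 2011-11-21.

2011-11-21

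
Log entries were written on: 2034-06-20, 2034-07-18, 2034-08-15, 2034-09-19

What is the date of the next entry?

2034-10-17

These are Tuesdays at 28- or 35-day spacing (28, 28, 35).
The pattern: 3rd Tuesday of the month.
3rd Tuesday of October 2034: 2034-10-17.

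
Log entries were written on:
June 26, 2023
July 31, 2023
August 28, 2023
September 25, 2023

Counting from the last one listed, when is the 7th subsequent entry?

These are Mondays with 35, 28, 28-day gaps.
Each is the final Monday of its month — July 31, 2023 is past the 28th, so '4th Monday' doesn't fit.
October 2023 ends with Monday October 30, 2023.
Last Monday of November 2023: November 27, 2023.
December 2023 ends with Monday December 25, 2023.
Last Monday of January 2024: January 29, 2024.
Last Monday of February 2024: February 26, 2024.
Last Monday of March 2024: March 25, 2024.
April 2024 ends with Monday April 29, 2024.

April 29, 2024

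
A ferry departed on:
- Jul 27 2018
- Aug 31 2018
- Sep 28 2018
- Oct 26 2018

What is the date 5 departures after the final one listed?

Mar 29 2019

Every date is a Friday; gaps 35, 28, 28 days.
Each is the last Friday of its month (at least one falls on the 29th or later, ruling out '4th Friday').
November 2018 ends with Friday Nov 30 2018.
Last Friday of December 2018: Dec 28 2018.
Last Friday of January 2019: Jan 25 2019.
February 2019 ends with Friday Feb 22 2019.
Last Friday of March 2019: Mar 29 2019.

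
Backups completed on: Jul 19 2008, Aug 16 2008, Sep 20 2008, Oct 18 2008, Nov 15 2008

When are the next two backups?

These are Saturdays at 28- or 35-day spacing (28, 35, 28, 28).
The pattern: 3rd Saturday of the month.
3rd Saturday of December 2008: Dec 20 2008.
January 2009 — 3rd Saturday is Jan 17 2009.

Dec 20 2008, Jan 17 2009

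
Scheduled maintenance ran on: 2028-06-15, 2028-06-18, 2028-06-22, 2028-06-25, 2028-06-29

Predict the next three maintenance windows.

Every event lands on a Thursday or Sunday (gaps cycle 3, 4, 3, 4).
So the schedule is: every Thursday and Sunday.
Next Sunday: 2028-07-02.
Next Thursday: 2028-07-06.
The following Sunday is 2028-07-09.

2028-07-02, 2028-07-06, 2028-07-09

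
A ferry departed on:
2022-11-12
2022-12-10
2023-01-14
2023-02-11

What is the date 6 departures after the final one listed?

2023-08-12

Gaps: 28, 35, 28 days — a mix of 28 and 35. Every date is a Saturday.
Each is the 2nd Saturday of its month.
March 2023 — 2nd Saturday is 2023-03-11.
April 2023 — 2nd Saturday is 2023-04-08.
2nd Saturday of May 2023: 2023-05-13.
2nd Saturday of June 2023: 2023-06-10.
2nd Saturday of July 2023: 2023-07-08.
2nd Saturday of August 2023: 2023-08-12.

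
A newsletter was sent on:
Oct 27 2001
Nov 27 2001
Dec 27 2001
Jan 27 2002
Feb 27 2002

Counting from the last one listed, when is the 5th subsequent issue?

Jul 27 2002

Each date is the 27th; the gaps (31, 30, 31, 31) track the month lengths.
The rule is the 27th of each month.
March 2002: Mar 27 2002.
Next: April 2002 → Apr 27 2002.
Next: May 2002 → May 27 2002.
Next: June 2002 → Jun 27 2002.
Next: July 2002 → Jul 27 2002.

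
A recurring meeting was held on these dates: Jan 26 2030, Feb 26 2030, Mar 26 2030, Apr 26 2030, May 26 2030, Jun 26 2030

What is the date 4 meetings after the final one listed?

Each date is the 26th; the gaps (31, 28, 31, 30, 31) track the month lengths.
The rule is the 26th of each month.
July 2030: Jul 26 2030.
Next: August 2030 → Aug 26 2030.
Next: September 2030 → Sep 26 2030.
Next: October 2030 → Oct 26 2030.

Oct 26 2030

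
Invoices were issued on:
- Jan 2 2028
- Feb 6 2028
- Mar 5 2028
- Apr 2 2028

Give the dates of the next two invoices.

All dates are Sundays, 35, 28, 28 days apart.
Specifically, the 1st Sunday of each month.
1st Sunday of May 2028: May 7 2028.
June 2028 — 1st Sunday is Jun 4 2028.

May 7 2028, Jun 4 2028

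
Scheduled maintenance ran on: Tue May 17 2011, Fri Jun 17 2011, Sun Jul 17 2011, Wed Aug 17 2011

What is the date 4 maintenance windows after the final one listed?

Gaps: 31, 30, 31 days — not constant. Every event is on the 17th of the month.
Pattern: the 17th of each month.
September 2011: Sat Sep 17 2011.
October 2011: Mon Oct 17 2011.
Next: November 2011 → Thu Nov 17 2011.
Next: December 2011 → Sat Dec 17 2011.

Sat Dec 17 2011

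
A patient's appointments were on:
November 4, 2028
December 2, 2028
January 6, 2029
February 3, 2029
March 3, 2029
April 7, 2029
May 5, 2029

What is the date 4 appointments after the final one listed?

Gaps: 28, 35, 28, 28, 35, 28 days — a mix of 28 and 35. Every date is a Saturday.
Each is the 1st Saturday of its month.
June 2029 — 1st Saturday is June 2, 2029.
1st Saturday of July 2029: July 7, 2029.
1st Saturday of August 2029: August 4, 2029.
1st Saturday of September 2029: September 1, 2029.

September 1, 2029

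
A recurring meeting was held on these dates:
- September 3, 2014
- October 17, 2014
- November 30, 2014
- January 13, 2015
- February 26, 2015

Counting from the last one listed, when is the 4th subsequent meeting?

Gaps between consecutive events: 44, 44, 44, 44 days — a constant 44-day interval.
February 26, 2015 + 44 days = April 11, 2015.
April 11, 2015 + 44 days = May 25, 2015.
May 25, 2015 + 44 days = July 8, 2015.
July 8, 2015 + 44 days = August 21, 2015.

August 21, 2015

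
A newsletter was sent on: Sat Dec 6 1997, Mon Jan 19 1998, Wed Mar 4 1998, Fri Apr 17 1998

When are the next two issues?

Sun May 31 1998, Tue Jul 14 1998

Every event comes 44 days after the last (44, 44, 44).
Fri Apr 17 1998 + 44 days = Sun May 31 1998.
Sun May 31 1998 + 44 days = Tue Jul 14 1998.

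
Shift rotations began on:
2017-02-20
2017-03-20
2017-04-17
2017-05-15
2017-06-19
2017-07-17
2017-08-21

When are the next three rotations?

Gaps: 28, 28, 28, 35, 28, 35 days — a mix of 28 and 35. Every date is a Monday.
Each is the 3rd Monday of its month.
September 2017 — 3rd Monday is 2017-09-18.
October 2017 — 3rd Monday is 2017-10-16.
November 2017 — 3rd Monday is 2017-11-20.

2017-09-18, 2017-10-16, 2017-11-20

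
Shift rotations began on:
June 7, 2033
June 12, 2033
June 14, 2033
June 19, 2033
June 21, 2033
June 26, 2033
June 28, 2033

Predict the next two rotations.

Every event lands on a Tuesday or Sunday (gaps cycle 5, 2, 5, 2, 5, 2).
So the schedule is: every Tuesday and Sunday.
Next Sunday: July 3, 2033.
The following Tuesday is July 5, 2033.

July 3, 2033; July 5, 2033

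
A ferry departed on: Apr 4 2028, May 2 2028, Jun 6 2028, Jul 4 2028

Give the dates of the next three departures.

Aug 1 2028, Sep 5 2028, Oct 3 2028

These are Tuesdays at 28- or 35-day spacing (28, 35, 28).
The pattern: 1st Tuesday of the month.
August 2028 — 1st Tuesday is Aug 1 2028.
September 2028 — 1st Tuesday is Sep 5 2028.
1st Tuesday of October 2028: Oct 3 2028.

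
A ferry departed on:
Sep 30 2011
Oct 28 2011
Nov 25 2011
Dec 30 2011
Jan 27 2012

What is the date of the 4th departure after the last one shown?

These are Fridays with 28, 28, 35, 28-day gaps.
Each is the final Friday of its month — Sep 30 2011 is past the 28th, so '4th Friday' doesn't fit.
Last Friday of February 2012: Feb 24 2012.
Last Friday of March 2012: Mar 30 2012.
Last Friday of April 2012: Apr 27 2012.
Last Friday of May 2012: May 25 2012.

May 25 2012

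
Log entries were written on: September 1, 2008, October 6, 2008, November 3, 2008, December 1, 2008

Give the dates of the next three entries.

All dates are Mondays, 35, 28, 28 days apart.
Specifically, the 1st Monday of each month.
January 2009 — 1st Monday is January 5, 2009.
February 2009 — 1st Monday is February 2, 2009.
1st Monday of March 2009: March 2, 2009.

January 5, 2009; February 2, 2009; March 2, 2009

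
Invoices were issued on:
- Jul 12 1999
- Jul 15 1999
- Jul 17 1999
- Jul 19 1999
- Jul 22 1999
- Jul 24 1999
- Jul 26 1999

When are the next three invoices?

The gap pattern 3, 2, 2, 3, 2, 2 repeats every 3 events.
These are the Mondays, Thursdays and Saturdays of each week.
Next Thursday: Jul 29 1999.
The following Saturday is Jul 31 1999.
Next Monday: Aug 2 1999.

Jul 29 1999, Jul 31 1999, Aug 2 1999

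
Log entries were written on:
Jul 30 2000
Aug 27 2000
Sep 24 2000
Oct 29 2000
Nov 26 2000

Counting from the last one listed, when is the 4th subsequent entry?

Mar 25 2001

These are Sundays with 28, 28, 35, 28-day gaps.
Each is the final Sunday of its month — Jul 30 2000 is past the 28th, so '4th Sunday' doesn't fit.
December 2000 ends with Sunday Dec 31 2000.
January 2001 ends with Sunday Jan 28 2001.
Last Sunday of February 2001: Feb 25 2001.
Last Sunday of March 2001: Mar 25 2001.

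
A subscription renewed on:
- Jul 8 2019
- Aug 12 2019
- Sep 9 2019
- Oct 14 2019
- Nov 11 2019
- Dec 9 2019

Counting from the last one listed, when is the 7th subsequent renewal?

Jul 13 2020

Gaps: 35, 28, 35, 28, 28 days — a mix of 28 and 35. Every date is a Monday.
Each is the 2nd Monday of its month.
2nd Monday of January 2020: Jan 13 2020.
2nd Monday of February 2020: Feb 10 2020.
March 2020 — 2nd Monday is Mar 9 2020.
2nd Monday of April 2020: Apr 13 2020.
May 2020 — 2nd Monday is May 11 2020.
2nd Monday of June 2020: Jun 8 2020.
July 2020 — 2nd Monday is Jul 13 2020.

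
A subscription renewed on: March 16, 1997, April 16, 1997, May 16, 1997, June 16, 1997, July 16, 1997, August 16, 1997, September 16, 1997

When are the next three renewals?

October 16, 1997; November 16, 1997; December 16, 1997

Each date is the 16th; the gaps (31, 30, 31, 30, 31, 31) track the month lengths.
The rule is the 16th of each month.
Next: October 1997 → October 16, 1997.
Next: November 1997 → November 16, 1997.
Next: December 1997 → December 16, 1997.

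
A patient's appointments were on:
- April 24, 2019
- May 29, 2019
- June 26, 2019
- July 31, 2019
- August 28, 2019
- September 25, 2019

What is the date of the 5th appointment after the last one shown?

Every date is a Wednesday; gaps 35, 28, 35, 28, 28 days.
Each is the last Wednesday of its month (at least one falls on the 29th or later, ruling out '4th Wednesday').
Last Wednesday of October 2019: October 30, 2019.
November 2019 ends with Wednesday November 27, 2019.
December 2019 ends with Wednesday December 25, 2019.
Last Wednesday of January 2020: January 29, 2020.
Last Wednesday of February 2020: February 26, 2020.

February 26, 2020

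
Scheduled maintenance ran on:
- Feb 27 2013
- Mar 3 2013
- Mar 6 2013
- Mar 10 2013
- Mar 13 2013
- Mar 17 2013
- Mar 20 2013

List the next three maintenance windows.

Every event lands on a Wednesday or Sunday (gaps cycle 4, 3, 4, 3, 4, 3).
So the schedule is: every Wednesday and Sunday.
Next Sunday: Mar 24 2013.
The following Wednesday is Mar 27 2013.
The following Sunday is Mar 31 2013.

Mar 24 2013, Mar 27 2013, Mar 31 2013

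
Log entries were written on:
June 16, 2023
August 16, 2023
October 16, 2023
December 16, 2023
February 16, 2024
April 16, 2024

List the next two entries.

June 16, 2024; August 16, 2024

Gaps: 61, 61, 61, 62, 60 days — not constant. Every event is on the 16th of the month.
Pattern: the 16th of every 2 months.
June 2024: June 16, 2024.
August 2024: August 16, 2024.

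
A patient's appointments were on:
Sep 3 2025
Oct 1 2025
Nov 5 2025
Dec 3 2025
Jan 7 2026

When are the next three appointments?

Feb 4 2026, Mar 4 2026, Apr 1 2026

These are Wednesdays at 28- or 35-day spacing (28, 35, 28, 35).
The pattern: 1st Wednesday of the month.
February 2026 — 1st Wednesday is Feb 4 2026.
1st Wednesday of March 2026: Mar 4 2026.
1st Wednesday of April 2026: Apr 1 2026.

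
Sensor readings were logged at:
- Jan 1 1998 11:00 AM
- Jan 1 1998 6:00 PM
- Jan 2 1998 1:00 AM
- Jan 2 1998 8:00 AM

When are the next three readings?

Spacing: 7, 7, 7 h — constant 7 h.
Jan 2 1998 8:00 AM + 7 h = Jan 2 1998 3:00 PM.
Jan 2 1998 3:00 PM + 7 h = Jan 2 1998 10:00 PM.
Jan 2 1998 10:00 PM + 7 h = Jan 3 1998 5:00 AM.

Jan 2 1998 3:00 PM, Jan 2 1998 10:00 PM, Jan 3 1998 5:00 AM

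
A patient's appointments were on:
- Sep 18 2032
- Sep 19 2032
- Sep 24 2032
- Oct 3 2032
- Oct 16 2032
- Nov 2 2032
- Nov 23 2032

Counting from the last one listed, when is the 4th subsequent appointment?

Mar 27 2033

The spacing grows by 4 each time: 1, 5, 9, 13, 17, 21 days.
Next gap: 25 days. Nov 23 2032 + 25 days = Dec 18 2032.
Next gap: 29 days. Dec 18 2032 + 29 days = Jan 16 2033.
Next gap: 33 days. Jan 16 2033 + 33 days = Feb 18 2033.
Next gap: 37 days. Feb 18 2033 + 37 days = Mar 27 2033.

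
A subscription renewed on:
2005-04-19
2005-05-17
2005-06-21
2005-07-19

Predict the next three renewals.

2005-08-16, 2005-09-20, 2005-10-18

Gaps: 28, 35, 28 days — a mix of 28 and 35. Every date is a Tuesday.
Each is the 3rd Tuesday of its month.
3rd Tuesday of August 2005: 2005-08-16.
September 2005 — 3rd Tuesday is 2005-09-20.
3rd Tuesday of October 2005: 2005-10-18.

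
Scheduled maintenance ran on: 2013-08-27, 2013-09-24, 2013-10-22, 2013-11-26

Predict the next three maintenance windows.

Gaps: 28, 28, 35 days — a mix of 28 and 35. Every date is a Tuesday.
Each is the 4th Tuesday of its month.
December 2013 — 4th Tuesday is 2013-12-24.
4th Tuesday of January 2014: 2014-01-28.
4th Tuesday of February 2014: 2014-02-25.

2013-12-24, 2014-01-28, 2014-02-25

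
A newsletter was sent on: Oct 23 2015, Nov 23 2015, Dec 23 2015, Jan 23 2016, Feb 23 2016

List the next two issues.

Mar 23 2016, Apr 23 2016

The day-of-month is always 23 (31, 30, 31, 31 days between events).
So this recurs on the 23rd of each month.
March 2016: Mar 23 2016.
April 2016: Apr 23 2016.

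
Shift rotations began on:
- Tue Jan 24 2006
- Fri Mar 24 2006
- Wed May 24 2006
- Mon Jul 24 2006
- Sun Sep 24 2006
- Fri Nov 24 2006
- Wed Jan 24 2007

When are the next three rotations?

The day-of-month is always 24 (59, 61, 61, 62, 61, 61 days between events).
So this recurs on the 24th of every 2 months.
March 2007: Sat Mar 24 2007.
Next: May 2007 → Thu May 24 2007.
July 2007: Tue Jul 24 2007.

Sat Mar 24 2007, Thu May 24 2007, Tue Jul 24 2007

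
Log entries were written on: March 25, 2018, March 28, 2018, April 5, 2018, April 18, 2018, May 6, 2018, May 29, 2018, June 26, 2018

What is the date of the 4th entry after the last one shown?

December 5, 2018

The spacing grows by 5 each time: 3, 8, 13, 18, 23, 28 days.
Next gap: 33 days. June 26, 2018 + 33 days = July 29, 2018.
Next gap: 38 days. July 29, 2018 + 38 days = September 5, 2018.
Next gap: 43 days. September 5, 2018 + 43 days = October 18, 2018.
Next gap: 48 days. October 18, 2018 + 48 days = December 5, 2018.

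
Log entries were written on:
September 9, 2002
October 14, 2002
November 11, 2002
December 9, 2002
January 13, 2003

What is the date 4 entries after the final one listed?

May 12, 2003

These are Mondays at 28- or 35-day spacing (35, 28, 28, 35).
The pattern: 2nd Monday of the month.
2nd Monday of February 2003: February 10, 2003.
2nd Monday of March 2003: March 10, 2003.
2nd Monday of April 2003: April 14, 2003.
May 2003 — 2nd Monday is May 12, 2003.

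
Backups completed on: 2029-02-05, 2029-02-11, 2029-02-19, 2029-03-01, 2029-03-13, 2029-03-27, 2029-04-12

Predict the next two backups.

2029-04-30, 2029-05-20

The spacing grows by 2 each time: 6, 8, 10, 12, 14, 16 days.
Next gap: 18 days. 2029-04-12 + 18 days = 2029-04-30.
Next gap: 20 days. 2029-04-30 + 20 days = 2029-05-20.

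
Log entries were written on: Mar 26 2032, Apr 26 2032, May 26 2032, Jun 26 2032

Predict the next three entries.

Each date is the 26th; the gaps (31, 30, 31) track the month lengths.
The rule is the 26th of each month.
Next: July 2032 → Jul 26 2032.
Next: August 2032 → Aug 26 2032.
September 2032: Sep 26 2032.

Jul 26 2032, Aug 26 2032, Sep 26 2032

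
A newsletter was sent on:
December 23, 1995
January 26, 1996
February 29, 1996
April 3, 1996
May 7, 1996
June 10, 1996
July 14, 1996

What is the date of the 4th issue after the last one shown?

The spacing is 34, 34, 34, 34, 34, 34 days — always 34 days.
July 14, 1996 + 34 days = August 17, 1996.
August 17, 1996 + 34 days = September 20, 1996.
September 20, 1996 + 34 days = October 24, 1996.
October 24, 1996 + 34 days = November 27, 1996.

November 27, 1996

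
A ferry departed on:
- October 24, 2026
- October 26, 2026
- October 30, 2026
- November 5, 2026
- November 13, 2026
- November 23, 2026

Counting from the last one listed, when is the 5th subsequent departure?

February 11, 2027

Intervals are 2, 4, 6, 8, 10 days — an arithmetic progression with common difference 2.
Next gap: 12 days. November 23, 2026 + 12 days = December 5, 2026.
Next gap: 14 days. December 5, 2026 + 14 days = December 19, 2026.
Next gap: 16 days. December 19, 2026 + 16 days = January 4, 2027.
Next gap: 18 days. January 4, 2027 + 18 days = January 22, 2027.
Next gap: 20 days. January 22, 2027 + 20 days = February 11, 2027.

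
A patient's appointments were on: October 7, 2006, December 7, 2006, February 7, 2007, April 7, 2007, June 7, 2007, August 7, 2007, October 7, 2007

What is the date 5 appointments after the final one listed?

August 7, 2008

The day-of-month is always 7 (61, 62, 59, 61, 61, 61 days between events).
So this recurs on the 7th of every 2 months.
Next: December 2007 → December 7, 2007.
February 2008: February 7, 2008.
Next: April 2008 → April 7, 2008.
Next: June 2008 → June 7, 2008.
Next: August 2008 → August 7, 2008.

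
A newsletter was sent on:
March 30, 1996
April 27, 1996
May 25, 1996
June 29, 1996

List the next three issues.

Every date is a Saturday; gaps 28, 28, 35 days.
Each is the last Saturday of its month (at least one falls on the 29th or later, ruling out '4th Saturday').
Last Saturday of July 1996: July 27, 1996.
August 1996 ends with Saturday August 31, 1996.
September 1996 ends with Saturday September 28, 1996.

July 27, 1996; August 31, 1996; September 28, 1996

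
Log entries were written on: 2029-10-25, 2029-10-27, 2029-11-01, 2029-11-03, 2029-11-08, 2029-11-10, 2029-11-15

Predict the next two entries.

Every event lands on a Thursday or Saturday (gaps cycle 2, 5, 2, 5, 2, 5).
So the schedule is: every Thursday and Saturday.
The following Saturday is 2029-11-17.
The following Thursday is 2029-11-22.

2029-11-17, 2029-11-22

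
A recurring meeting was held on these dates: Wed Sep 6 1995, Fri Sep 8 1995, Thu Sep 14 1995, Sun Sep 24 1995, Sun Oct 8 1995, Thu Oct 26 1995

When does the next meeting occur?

Fri Nov 17 1995

Gaps: 2, 6, 10, 14, 18 days — each gap is 4 larger than the previous one.
Next gap: 22 days. Thu Oct 26 1995 + 22 days = Fri Nov 17 1995.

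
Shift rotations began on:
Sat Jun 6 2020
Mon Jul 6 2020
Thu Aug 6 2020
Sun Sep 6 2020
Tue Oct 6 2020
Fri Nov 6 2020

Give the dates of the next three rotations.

Gaps: 30, 31, 31, 30, 31 days — not constant. Every event is on the 6th of the month.
Pattern: the 6th of each month.
December 2020: Sun Dec 6 2020.
Next: January 2021 → Wed Jan 6 2021.
Next: February 2021 → Sat Feb 6 2021.

Sun Dec 6 2020, Wed Jan 6 2021, Sat Feb 6 2021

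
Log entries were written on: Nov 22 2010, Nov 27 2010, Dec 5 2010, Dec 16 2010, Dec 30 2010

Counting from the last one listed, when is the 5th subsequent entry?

Apr 24 2011

The spacing grows by 3 each time: 5, 8, 11, 14 days.
Next gap: 17 days. Dec 30 2010 + 17 days = Jan 16 2011.
Next gap: 20 days. Jan 16 2011 + 20 days = Feb 5 2011.
Next gap: 23 days. Feb 5 2011 + 23 days = Feb 28 2011.
Next gap: 26 days. Feb 28 2011 + 26 days = Mar 26 2011.
Next gap: 29 days. Mar 26 2011 + 29 days = Apr 24 2011.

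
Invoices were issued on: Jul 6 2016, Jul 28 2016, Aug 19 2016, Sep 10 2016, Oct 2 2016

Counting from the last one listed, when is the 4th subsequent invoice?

Every event comes 22 days after the last (22, 22, 22, 22).
Oct 2 2016 + 22 days = Oct 24 2016.
Oct 24 2016 + 22 days = Nov 15 2016.
Nov 15 2016 + 22 days = Dec 7 2016.
Dec 7 2016 + 22 days = Dec 29 2016.

Dec 29 2016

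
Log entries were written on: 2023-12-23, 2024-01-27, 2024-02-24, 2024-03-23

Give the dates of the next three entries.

2024-04-27, 2024-05-25, 2024-06-22

These are Saturdays at 28- or 35-day spacing (35, 28, 28).
The pattern: 4th Saturday of the month.
April 2024 — 4th Saturday is 2024-04-27.
4th Saturday of May 2024: 2024-05-25.
4th Saturday of June 2024: 2024-06-22.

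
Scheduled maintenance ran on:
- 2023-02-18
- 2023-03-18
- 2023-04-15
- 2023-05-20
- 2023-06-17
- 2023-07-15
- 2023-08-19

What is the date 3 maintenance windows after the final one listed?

These are Saturdays at 28- or 35-day spacing (28, 28, 35, 28, 28, 35).
The pattern: 3rd Saturday of the month.
September 2023 — 3rd Saturday is 2023-09-16.
October 2023 — 3rd Saturday is 2023-10-21.
November 2023 — 3rd Saturday is 2023-11-18.

2023-11-18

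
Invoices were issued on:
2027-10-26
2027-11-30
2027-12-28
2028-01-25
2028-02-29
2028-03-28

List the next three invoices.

These are Tuesdays with 35, 28, 28, 35, 28-day gaps.
Each is the final Tuesday of its month — 2027-11-30 is past the 28th, so '4th Tuesday' doesn't fit.
April 2028 ends with Tuesday 2028-04-25.
Last Tuesday of May 2028: 2028-05-30.
Last Tuesday of June 2028: 2028-06-27.

2028-04-25, 2028-05-30, 2028-06-27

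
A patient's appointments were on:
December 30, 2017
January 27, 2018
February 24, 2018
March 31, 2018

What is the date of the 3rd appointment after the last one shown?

June 30, 2018

All Saturdays; the gaps (28, 28, 35) vary with month length.
This is the last Saturday of each month.
Last Saturday of April 2018: April 28, 2018.
May 2018 ends with Saturday May 26, 2018.
Last Saturday of June 2018: June 30, 2018.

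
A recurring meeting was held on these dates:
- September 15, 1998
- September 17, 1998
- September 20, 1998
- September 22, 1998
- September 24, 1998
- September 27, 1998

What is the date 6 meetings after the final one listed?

Gaps: 2, 3, 2, 2, 3 days — not constant, but cyclic with period 3.
The events fall on every Tuesday, Thursday and Sunday.
The following Tuesday is September 29, 1998.
Next Thursday: October 1, 1998.
Next Sunday: October 4, 1998.
Next Tuesday: October 6, 1998.
The following Thursday is October 8, 1998.
Next Sunday: October 11, 1998.

October 11, 1998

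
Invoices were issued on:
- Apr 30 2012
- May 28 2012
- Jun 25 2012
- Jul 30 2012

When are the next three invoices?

Aug 27 2012, Sep 24 2012, Oct 29 2012

Every date is a Monday; gaps 28, 28, 35 days.
Each is the last Monday of its month (at least one falls on the 29th or later, ruling out '4th Monday').
Last Monday of August 2012: Aug 27 2012.
September 2012 ends with Monday Sep 24 2012.
Last Monday of October 2012: Oct 29 2012.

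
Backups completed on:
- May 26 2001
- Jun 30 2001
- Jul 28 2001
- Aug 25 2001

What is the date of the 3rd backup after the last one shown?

Nov 24 2001

These are Saturdays with 35, 28, 28-day gaps.
Each is the final Saturday of its month — Jun 30 2001 is past the 28th, so '4th Saturday' doesn't fit.
September 2001 ends with Saturday Sep 29 2001.
October 2001 ends with Saturday Oct 27 2001.
November 2001 ends with Saturday Nov 24 2001.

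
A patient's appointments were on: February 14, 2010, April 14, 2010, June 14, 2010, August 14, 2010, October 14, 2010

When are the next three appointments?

December 14, 2010; February 14, 2011; April 14, 2011

Gaps: 59, 61, 61, 61 days — not constant. Every event is on the 14th of the month.
Pattern: the 14th of every 2 months.
December 2010: December 14, 2010.
Next: February 2011 → February 14, 2011.
April 2011: April 14, 2011.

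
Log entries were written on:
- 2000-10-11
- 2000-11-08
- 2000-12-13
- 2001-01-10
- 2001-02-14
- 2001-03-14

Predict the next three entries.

These are Wednesdays at 28- or 35-day spacing (28, 35, 28, 35, 28).
The pattern: 2nd Wednesday of the month.
April 2001 — 2nd Wednesday is 2001-04-11.
May 2001 — 2nd Wednesday is 2001-05-09.
2nd Wednesday of June 2001: 2001-06-13.

2001-04-11, 2001-05-09, 2001-06-13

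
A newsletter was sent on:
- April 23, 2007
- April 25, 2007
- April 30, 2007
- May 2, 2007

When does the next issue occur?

The gap pattern 2, 5, 2 repeats every 2 events.
These are the Mondays and Wednesdays of each week.
The following Monday is May 7, 2007.

May 7, 2007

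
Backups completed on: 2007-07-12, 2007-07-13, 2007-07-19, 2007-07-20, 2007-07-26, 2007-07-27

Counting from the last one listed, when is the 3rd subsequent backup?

Every event lands on a Thursday or Friday (gaps cycle 1, 6, 1, 6, 1).
So the schedule is: every Thursday and Friday.
Next Thursday: 2007-08-02.
Next Friday: 2007-08-03.
The following Thursday is 2007-08-09.

2007-08-09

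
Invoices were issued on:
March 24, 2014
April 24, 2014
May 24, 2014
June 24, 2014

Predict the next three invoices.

Each date is the 24th; the gaps (31, 30, 31) track the month lengths.
The rule is the 24th of each month.
Next: July 2014 → July 24, 2014.
Next: August 2014 → August 24, 2014.
September 2014: September 24, 2014.

July 24, 2014; August 24, 2014; September 24, 2014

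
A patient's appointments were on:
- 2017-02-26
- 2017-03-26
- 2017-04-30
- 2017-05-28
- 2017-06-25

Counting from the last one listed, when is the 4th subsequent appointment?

2017-10-29

All Sundays; the gaps (28, 35, 28, 28) vary with month length.
This is the last Sunday of each month.
July 2017 ends with Sunday 2017-07-30.
August 2017 ends with Sunday 2017-08-27.
Last Sunday of September 2017: 2017-09-24.
October 2017 ends with Sunday 2017-10-29.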